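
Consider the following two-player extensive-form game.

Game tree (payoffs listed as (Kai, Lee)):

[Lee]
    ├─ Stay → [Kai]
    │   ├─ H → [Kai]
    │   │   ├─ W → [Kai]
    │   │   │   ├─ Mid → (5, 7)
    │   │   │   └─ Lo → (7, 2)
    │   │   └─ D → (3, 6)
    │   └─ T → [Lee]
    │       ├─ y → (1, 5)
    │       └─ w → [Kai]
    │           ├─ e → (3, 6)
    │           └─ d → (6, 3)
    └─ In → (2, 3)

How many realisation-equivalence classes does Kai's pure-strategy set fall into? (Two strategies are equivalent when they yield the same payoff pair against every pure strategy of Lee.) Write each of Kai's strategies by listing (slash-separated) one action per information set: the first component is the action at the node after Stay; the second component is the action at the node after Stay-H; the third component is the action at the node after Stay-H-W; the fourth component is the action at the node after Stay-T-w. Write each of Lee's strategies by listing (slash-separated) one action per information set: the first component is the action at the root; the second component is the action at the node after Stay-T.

5

Kai has 16 pure strategies: H/W/Mid/e, H/W/Mid/d, H/W/Lo/e, H/W/Lo/d, H/D/Mid/e, H/D/Mid/d, H/D/Lo/e, H/D/Lo/d, T/W/Mid/e, T/W/Mid/d, T/W/Lo/e, T/W/Lo/d, T/D/Mid/e, T/D/Mid/d, T/D/Lo/e, T/D/Lo/d. Columns: Stay/y, Stay/w, In/y, In/w.
{H/W/Mid/e, H/W/Mid/d} → row (5,7) (5,7) (2,3) (2,3)
{H/W/Lo/e, H/W/Lo/d} → row (7,2) (7,2) (2,3) (2,3)
{H/D/Mid/e, H/D/Mid/d, H/D/Lo/e, H/D/Lo/d} → row (3,6) (3,6) (2,3) (2,3)
{T/W/Mid/e, T/W/Lo/e, T/D/Mid/e, T/D/Lo/e} → row (1,5) (3,6) (2,3) (2,3)
{T/W/Mid/d, T/W/Lo/d, T/D/Mid/d, T/D/Lo/d} → row (1,5) (6,3) (2,3) (2,3)
That's 5 distinct rows out of 16 strategies.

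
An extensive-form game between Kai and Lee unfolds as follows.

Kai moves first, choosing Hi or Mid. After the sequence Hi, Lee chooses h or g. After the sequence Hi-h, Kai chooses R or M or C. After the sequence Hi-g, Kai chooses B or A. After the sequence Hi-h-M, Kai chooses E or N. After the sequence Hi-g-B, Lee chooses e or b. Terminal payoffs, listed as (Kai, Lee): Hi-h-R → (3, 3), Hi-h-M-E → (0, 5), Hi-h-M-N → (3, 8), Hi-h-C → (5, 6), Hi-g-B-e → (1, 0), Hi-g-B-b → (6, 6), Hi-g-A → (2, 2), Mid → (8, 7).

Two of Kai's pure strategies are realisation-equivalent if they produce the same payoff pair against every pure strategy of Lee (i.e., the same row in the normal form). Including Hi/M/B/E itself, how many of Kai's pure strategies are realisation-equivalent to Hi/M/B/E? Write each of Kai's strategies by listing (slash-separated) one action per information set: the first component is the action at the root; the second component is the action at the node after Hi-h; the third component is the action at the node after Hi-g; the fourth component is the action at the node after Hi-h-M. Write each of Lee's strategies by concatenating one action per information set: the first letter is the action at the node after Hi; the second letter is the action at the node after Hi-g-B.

Row for Hi/M/B/E (columns he, hb, ge, gb): (0,5) (0,5) (1,0) (6,6).
Every one of Kai's information sets is on the play path for some reply by Lee when Kai follows Hi/M/B/E.
Changing the action at any of them therefore changes at least one column, so only Hi/M/B/E itself gives this row.

1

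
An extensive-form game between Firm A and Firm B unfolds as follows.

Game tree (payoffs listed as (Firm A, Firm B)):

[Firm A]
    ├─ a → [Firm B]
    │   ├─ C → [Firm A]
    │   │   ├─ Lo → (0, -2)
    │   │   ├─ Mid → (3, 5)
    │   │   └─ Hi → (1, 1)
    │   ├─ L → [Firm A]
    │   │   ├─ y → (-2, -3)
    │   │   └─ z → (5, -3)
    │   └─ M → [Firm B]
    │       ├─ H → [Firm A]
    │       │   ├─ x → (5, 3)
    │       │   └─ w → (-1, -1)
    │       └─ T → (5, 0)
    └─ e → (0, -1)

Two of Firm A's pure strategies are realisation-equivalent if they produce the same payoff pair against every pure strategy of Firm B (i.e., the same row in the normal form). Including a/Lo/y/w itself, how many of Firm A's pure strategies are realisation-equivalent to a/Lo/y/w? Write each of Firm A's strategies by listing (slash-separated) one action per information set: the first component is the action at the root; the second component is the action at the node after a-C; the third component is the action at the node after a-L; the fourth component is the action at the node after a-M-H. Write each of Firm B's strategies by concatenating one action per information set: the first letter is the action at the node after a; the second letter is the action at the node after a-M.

1

Row for a/Lo/y/w (columns CH, CT, LH, LT, MH, MT): (0,-2) (0,-2) (-2,-3) (-2,-3) (-1,-1) (5,0).
Every one of Firm A's information sets is on the play path for some reply by Firm B when Firm A follows a/Lo/y/w.
Changing the action at any of them therefore changes at least one column, so only a/Lo/y/w itself gives this row.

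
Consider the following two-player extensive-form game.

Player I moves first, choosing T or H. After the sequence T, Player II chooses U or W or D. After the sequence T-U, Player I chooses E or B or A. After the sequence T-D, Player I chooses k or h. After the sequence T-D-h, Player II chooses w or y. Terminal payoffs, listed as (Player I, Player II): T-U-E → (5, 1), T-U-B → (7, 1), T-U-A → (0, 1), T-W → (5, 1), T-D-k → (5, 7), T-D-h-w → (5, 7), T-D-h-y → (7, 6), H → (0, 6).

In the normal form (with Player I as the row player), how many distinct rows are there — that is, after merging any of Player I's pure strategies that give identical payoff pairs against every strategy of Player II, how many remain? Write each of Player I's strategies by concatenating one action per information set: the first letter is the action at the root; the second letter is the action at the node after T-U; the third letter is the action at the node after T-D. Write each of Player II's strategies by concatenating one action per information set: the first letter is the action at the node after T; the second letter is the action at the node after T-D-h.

Player I has 12 pure strategies: TEk, TEh, TBk, TBh, TAk, TAh, HEk, HEh, HBk, HBh, HAk, HAh. Columns: Uw, Uy, Ww, Wy, Dw, Dy.
{TEk} → row (5,1) (5,1) (5,1) (5,1) (5,7) (5,7)
{TEh} → row (5,1) (5,1) (5,1) (5,1) (5,7) (7,6)
{TBk} → row (7,1) (7,1) (5,1) (5,1) (5,7) (5,7)
{TBh} → row (7,1) (7,1) (5,1) (5,1) (5,7) (7,6)
{TAk} → row (0,1) (0,1) (5,1) (5,1) (5,7) (5,7)
{TAh} → row (0,1) (0,1) (5,1) (5,1) (5,7) (7,6)
{HEk, HEh, HBk, HBh, HAk, HAh} → row (0,6) (0,6) (0,6) (0,6) (0,6) (0,6)
That's 7 distinct rows out of 12 strategies.

7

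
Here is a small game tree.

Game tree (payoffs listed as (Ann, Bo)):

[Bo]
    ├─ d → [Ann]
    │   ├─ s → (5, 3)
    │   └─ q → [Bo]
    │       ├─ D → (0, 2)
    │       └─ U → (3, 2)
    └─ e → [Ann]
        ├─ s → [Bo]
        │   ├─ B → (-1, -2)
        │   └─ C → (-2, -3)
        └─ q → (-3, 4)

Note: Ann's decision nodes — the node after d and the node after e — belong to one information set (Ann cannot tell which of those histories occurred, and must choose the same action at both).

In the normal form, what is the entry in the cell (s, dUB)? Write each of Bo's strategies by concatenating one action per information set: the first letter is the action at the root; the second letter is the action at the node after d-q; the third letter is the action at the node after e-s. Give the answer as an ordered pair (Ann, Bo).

(5, 3)

Trace the play path from the root:
  Bo plays d
  Ann plays s at [d]
→ terminal payoff (5, 3).
(Bo's choice at the node after d-q is never reached on this path, so it doesn't affect the outcome.)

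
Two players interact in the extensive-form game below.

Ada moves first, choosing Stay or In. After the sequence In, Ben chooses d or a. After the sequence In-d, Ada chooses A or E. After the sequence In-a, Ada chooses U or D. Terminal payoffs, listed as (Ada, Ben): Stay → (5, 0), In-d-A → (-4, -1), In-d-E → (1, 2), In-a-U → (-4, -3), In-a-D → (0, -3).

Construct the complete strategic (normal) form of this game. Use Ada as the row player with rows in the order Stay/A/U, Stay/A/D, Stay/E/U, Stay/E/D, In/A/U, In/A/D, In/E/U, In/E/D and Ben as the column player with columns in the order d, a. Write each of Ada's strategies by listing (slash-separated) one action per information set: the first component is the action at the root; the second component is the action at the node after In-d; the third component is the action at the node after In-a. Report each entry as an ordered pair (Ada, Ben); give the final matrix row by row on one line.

Stay/A/U: (5,0) (5,0) | Stay/A/D: (5,0) (5,0) | Stay/E/U: (5,0) (5,0) | Stay/E/D: (5,0) (5,0) | In/A/U: (-4,-1) (-4,-3) | In/A/D: (-4,-1) (0,-3) | In/E/U: (1,2) (-4,-3) | In/E/D: (1,2) (0,-3)

Row Stay/A/U: d→(5,0), a→(5,0)
Row Stay/A/D: d→(5,0), a→(5,0)
Row Stay/E/U: d→(5,0), a→(5,0)
Row Stay/E/D: d→(5,0), a→(5,0)
Row In/A/U: d→(-4,-1), a→(-4,-3)
Row In/A/D: d→(-4,-1), a→(0,-3)
Row In/E/U: d→(1,2), a→(-4,-3)
Row In/E/D: d→(1,2), a→(0,-3)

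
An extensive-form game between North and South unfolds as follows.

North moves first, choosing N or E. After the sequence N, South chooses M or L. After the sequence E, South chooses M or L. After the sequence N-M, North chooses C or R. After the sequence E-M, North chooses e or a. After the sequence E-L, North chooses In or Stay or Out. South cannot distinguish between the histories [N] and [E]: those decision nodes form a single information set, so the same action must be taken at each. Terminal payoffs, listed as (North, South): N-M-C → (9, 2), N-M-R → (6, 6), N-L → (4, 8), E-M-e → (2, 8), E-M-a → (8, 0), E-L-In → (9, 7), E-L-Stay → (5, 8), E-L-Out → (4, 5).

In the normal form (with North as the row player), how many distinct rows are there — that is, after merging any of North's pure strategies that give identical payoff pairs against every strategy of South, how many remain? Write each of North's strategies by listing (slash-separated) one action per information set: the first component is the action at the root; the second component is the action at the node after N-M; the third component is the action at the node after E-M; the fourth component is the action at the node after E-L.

8

North has 24 pure strategies: N/C/e/In, N/C/e/Stay, N/C/e/Out, N/C/a/In, N/C/a/Stay, N/C/a/Out, N/R/e/In, N/R/e/Stay, N/R/e/Out, N/R/a/In, N/R/a/Stay, N/R/a/Out, E/C/e/In, E/C/e/Stay, E/C/e/Out, E/C/a/In, E/C/a/Stay, E/C/a/Out, E/R/e/In, E/R/e/Stay, E/R/e/Out, E/R/a/In, E/R/a/Stay, E/R/a/Out. Columns: M, L.
{N/C/e/In, N/C/e/Stay, N/C/e/Out, N/C/a/In, N/C/a/Stay, N/C/a/Out} → row (9,2) (4,8)
{N/R/e/In, N/R/e/Stay, N/R/e/Out, N/R/a/In, N/R/a/Stay, N/R/a/Out} → row (6,6) (4,8)
{E/C/e/In, E/R/e/In} → row (2,8) (9,7)
{E/C/e/Stay, E/R/e/Stay} → row (2,8) (5,8)
{E/C/e/Out, E/R/e/Out} → row (2,8) (4,5)
{E/C/a/In, E/R/a/In} → row (8,0) (9,7)
{E/C/a/Stay, E/R/a/Stay} → row (8,0) (5,8)
{E/C/a/Out, E/R/a/Out} → row (8,0) (4,5)
That's 8 distinct rows out of 24 strategies.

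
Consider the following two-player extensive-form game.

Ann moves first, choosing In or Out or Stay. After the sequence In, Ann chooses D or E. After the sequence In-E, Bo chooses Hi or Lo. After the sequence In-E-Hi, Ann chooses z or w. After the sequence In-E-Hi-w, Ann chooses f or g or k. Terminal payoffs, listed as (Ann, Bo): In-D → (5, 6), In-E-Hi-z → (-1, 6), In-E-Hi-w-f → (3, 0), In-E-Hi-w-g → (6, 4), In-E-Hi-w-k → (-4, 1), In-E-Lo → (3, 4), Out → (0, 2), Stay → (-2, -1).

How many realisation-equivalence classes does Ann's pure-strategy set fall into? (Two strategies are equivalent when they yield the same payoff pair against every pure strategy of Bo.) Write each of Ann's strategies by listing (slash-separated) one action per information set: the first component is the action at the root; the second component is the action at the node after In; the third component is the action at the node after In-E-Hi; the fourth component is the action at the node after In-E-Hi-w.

Ann has 36 pure strategies: In/D/z/f, In/D/z/g, In/D/z/k, In/D/w/f, In/D/w/g, In/D/w/k, In/E/z/f, In/E/z/g, In/E/z/k, In/E/w/f, In/E/w/g, In/E/w/k, Out/D/z/f, Out/D/z/g, Out/D/z/k, Out/D/w/f, Out/D/w/g, Out/D/w/k, Out/E/z/f, Out/E/z/g, Out/E/z/k, Out/E/w/f, Out/E/w/g, Out/E/w/k, Stay/D/z/f, Stay/D/z/g, Stay/D/z/k, Stay/D/w/f, Stay/D/w/g, Stay/D/w/k, Stay/E/z/f, Stay/E/z/g, Stay/E/z/k, Stay/E/w/f, Stay/E/w/g, Stay/E/w/k. Columns: Hi, Lo.
{In/D/z/f, In/D/z/g, In/D/z/k, In/D/w/f, In/D/w/g, In/D/w/k} → row (5,6) (5,6)
{In/E/z/f, In/E/z/g, In/E/z/k} → row (-1,6) (3,4)
{In/E/w/f} → row (3,0) (3,4)
{In/E/w/g} → row (6,4) (3,4)
{In/E/w/k} → row (-4,1) (3,4)
{Out/D/z/f, Out/D/z/g, Out/D/z/k, Out/D/w/f, Out/D/w/g, Out/D/w/k, Out/E/z/f, Out/E/z/g, Out/E/z/k, Out/E/w/f, Out/E/w/g, Out/E/w/k} → row (0,2) (0,2)
{Stay/D/z/f, Stay/D/z/g, Stay/D/z/k, Stay/D/w/f, Stay/D/w/g, Stay/D/w/k, Stay/E/z/f, Stay/E/z/g, Stay/E/z/k, Stay/E/w/f, Stay/E/w/g, Stay/E/w/k} → row (-2,-1) (-2,-1)
That's 7 distinct rows out of 36 strategies.

7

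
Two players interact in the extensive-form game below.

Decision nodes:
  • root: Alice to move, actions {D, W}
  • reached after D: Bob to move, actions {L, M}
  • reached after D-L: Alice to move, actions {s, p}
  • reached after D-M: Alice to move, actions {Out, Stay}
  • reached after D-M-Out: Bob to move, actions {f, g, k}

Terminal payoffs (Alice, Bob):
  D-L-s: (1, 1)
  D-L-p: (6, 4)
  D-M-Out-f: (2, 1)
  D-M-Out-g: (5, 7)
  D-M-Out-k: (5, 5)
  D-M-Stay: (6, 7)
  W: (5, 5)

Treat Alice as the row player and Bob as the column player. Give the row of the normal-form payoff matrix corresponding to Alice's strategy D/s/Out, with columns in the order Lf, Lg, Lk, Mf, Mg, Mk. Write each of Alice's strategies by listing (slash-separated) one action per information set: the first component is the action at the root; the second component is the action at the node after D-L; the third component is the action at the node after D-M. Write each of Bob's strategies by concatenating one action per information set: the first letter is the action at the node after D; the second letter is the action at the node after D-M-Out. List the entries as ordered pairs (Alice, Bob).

vs Lf: Alice plays D → Bob plays L at [D] → Alice plays s at [D-L] → (1, 1)
vs Lg: Alice plays D → Bob plays L at [D] → Alice plays s at [D-L] → (1, 1)
vs Lk: Alice plays D → Bob plays L at [D] → Alice plays s at [D-L] → (1, 1)
vs Mf: Alice plays D → Bob plays M at [D] → Alice plays Out at [D-M] → Bob plays f at [D-M-Out] → (2, 1)
vs Mg: Alice plays D → Bob plays M at [D] → Alice plays Out at [D-M] → Bob plays g at [D-M-Out] → (5, 7)
vs Mk: Alice plays D → Bob plays M at [D] → Alice plays Out at [D-M] → Bob plays k at [D-M-Out] → (5, 5)

(1,1) (1,1) (1,1) (2,1) (5,7) (5,5)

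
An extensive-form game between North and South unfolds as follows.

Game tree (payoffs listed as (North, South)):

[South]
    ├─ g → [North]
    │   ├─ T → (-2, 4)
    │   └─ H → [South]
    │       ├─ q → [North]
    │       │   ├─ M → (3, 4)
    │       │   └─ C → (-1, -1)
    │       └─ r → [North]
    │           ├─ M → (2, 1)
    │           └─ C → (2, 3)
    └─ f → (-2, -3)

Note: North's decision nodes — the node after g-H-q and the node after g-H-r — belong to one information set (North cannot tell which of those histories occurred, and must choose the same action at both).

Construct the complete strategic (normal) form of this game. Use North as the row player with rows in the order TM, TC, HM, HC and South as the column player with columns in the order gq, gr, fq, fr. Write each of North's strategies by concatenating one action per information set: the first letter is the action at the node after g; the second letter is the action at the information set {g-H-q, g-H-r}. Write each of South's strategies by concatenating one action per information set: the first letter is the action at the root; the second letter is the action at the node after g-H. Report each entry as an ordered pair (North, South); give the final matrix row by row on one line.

TM: (-2,4) (-2,4) (-2,-3) (-2,-3) | TC: (-2,4) (-2,4) (-2,-3) (-2,-3) | HM: (3,4) (2,1) (-2,-3) (-2,-3) | HC: (-1,-1) (2,3) (-2,-3) (-2,-3)

Row TM: gq→(-2,4), gr→(-2,4), fq→(-2,-3), fr→(-2,-3)
Row TC: gq→(-2,4), gr→(-2,4), fq→(-2,-3), fr→(-2,-3)
Row HM: gq→(3,4), gr→(2,1), fq→(-2,-3), fr→(-2,-3)
Row HC: gq→(-1,-1), gr→(2,3), fq→(-2,-3), fr→(-2,-3)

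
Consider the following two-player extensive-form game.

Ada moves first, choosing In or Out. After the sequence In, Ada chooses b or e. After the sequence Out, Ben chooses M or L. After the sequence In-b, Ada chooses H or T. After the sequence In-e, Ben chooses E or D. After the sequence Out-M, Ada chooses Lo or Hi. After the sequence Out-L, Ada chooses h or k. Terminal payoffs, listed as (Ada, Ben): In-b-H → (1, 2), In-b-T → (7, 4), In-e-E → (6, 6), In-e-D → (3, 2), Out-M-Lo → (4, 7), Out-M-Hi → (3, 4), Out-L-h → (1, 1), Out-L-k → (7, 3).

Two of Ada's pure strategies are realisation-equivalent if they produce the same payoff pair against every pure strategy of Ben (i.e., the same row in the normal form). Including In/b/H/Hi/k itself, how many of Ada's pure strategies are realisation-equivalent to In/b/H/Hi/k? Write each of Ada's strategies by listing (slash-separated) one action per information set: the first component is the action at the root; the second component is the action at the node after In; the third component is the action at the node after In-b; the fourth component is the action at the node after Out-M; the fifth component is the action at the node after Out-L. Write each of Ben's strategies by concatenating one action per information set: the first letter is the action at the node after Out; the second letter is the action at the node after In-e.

Row for In/b/H/Hi/k (columns ME, MD, LE, LD): (1,2) (1,2) (1,2) (1,2).
Under In/b/H/Hi/k, Ada's choice at the node after Out-M and at the node after Out-L can never be reached regardless of what Ben does, so varying those choices leaves every outcome unchanged.
Holding the reachable choices fixed and varying the unreachable ones freely already gives 2 × 2 = 4 equivalent strategies.
No other strategy reproduces this row, so those 4 are the full class: In/b/H/Lo/h, In/b/H/Lo/k, In/b/H/Hi/h, In/b/H/Hi/k.

4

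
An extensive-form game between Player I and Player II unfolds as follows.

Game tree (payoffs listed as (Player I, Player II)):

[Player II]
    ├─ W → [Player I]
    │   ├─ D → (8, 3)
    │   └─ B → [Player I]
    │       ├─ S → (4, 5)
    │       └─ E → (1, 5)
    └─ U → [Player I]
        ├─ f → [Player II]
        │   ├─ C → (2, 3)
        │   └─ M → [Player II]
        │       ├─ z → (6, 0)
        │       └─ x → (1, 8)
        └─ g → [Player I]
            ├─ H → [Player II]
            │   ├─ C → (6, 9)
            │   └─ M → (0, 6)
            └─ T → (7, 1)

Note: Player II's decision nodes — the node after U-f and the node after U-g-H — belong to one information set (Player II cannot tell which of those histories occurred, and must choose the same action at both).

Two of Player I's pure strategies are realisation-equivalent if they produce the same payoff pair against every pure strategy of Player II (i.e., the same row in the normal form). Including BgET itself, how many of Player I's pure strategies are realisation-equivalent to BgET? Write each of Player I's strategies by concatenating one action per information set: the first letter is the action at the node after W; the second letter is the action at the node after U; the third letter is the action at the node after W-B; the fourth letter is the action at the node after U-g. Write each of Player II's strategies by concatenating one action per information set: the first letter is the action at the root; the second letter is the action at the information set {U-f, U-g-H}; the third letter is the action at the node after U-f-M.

Row for BgET (columns WCz, WCx, WMz, WMx, UCz, UCx, UMz, UMx): (1,5) (1,5) (1,5) (1,5) (7,1) (7,1) (7,1) (7,1).
Every one of Player I's information sets is on the play path for some reply by Player II when Player I follows BgET.
Changing the action at any of them therefore changes at least one column, so only BgET itself gives this row.

1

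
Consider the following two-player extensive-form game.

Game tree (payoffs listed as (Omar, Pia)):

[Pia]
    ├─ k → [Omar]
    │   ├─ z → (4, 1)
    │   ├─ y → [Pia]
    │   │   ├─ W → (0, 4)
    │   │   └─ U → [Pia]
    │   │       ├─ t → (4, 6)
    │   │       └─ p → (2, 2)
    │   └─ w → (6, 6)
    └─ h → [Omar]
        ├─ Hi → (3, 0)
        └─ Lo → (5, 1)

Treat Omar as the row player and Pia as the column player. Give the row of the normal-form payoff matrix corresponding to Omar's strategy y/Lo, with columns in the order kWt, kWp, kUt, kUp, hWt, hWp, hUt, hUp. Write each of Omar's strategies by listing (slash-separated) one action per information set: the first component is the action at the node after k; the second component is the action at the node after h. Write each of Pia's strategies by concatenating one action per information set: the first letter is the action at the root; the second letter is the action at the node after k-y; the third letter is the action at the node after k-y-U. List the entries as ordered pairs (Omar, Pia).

(0,4) (0,4) (4,6) (2,2) (5,1) (5,1) (5,1) (5,1)

vs kWt: Pia plays k → Omar plays y at [k] → Pia plays W at [k-y] → (0, 4)
vs kWp: Pia plays k → Omar plays y at [k] → Pia plays W at [k-y] → (0, 4)
vs kUt: Pia plays k → Omar plays y at [k] → Pia plays U at [k-y] → Pia plays t at [k-y-U] → (4, 6)
vs kUp: Pia plays k → Omar plays y at [k] → Pia plays U at [k-y] → Pia plays p at [k-y-U] → (2, 2)
vs hWt: Pia plays h → Omar plays Lo at [h] → (5, 1)
vs hWp: Pia plays h → Omar plays Lo at [h] → (5, 1)
vs hUt: Pia plays h → Omar plays Lo at [h] → (5, 1)
vs hUp: Pia plays h → Omar plays Lo at [h] → (5, 1)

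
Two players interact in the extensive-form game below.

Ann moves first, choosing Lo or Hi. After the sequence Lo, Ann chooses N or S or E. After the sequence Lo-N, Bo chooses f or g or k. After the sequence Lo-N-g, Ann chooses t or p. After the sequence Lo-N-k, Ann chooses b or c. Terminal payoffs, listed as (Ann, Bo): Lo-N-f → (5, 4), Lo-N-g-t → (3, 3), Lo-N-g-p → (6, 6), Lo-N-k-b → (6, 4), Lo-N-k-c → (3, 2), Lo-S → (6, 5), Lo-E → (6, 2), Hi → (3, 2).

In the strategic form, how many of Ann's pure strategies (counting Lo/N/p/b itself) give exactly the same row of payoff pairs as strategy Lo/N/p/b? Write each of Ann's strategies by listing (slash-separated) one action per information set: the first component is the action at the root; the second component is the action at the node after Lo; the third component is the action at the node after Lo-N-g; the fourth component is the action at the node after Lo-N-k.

1

Row for Lo/N/p/b (columns f, g, k): (5,4) (6,6) (6,4).
Every one of Ann's information sets is on the play path for some reply by Bo when Ann follows Lo/N/p/b.
Changing the action at any of them therefore changes at least one column, so only Lo/N/p/b itself gives this row.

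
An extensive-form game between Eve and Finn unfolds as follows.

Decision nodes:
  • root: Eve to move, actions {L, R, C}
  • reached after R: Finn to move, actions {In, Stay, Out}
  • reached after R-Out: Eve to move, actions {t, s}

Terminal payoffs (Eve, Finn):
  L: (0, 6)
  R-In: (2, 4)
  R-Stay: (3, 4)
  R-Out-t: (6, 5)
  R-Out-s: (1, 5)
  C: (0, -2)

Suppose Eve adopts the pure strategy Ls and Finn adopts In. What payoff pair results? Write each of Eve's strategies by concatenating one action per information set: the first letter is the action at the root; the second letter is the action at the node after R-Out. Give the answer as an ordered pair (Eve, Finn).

Trace the play path from the root:
  Eve plays L
→ terminal payoff (0, 6).
(Eve's choice at the node after R-Out is never reached on this path, so it doesn't affect the outcome.)

(0, 6)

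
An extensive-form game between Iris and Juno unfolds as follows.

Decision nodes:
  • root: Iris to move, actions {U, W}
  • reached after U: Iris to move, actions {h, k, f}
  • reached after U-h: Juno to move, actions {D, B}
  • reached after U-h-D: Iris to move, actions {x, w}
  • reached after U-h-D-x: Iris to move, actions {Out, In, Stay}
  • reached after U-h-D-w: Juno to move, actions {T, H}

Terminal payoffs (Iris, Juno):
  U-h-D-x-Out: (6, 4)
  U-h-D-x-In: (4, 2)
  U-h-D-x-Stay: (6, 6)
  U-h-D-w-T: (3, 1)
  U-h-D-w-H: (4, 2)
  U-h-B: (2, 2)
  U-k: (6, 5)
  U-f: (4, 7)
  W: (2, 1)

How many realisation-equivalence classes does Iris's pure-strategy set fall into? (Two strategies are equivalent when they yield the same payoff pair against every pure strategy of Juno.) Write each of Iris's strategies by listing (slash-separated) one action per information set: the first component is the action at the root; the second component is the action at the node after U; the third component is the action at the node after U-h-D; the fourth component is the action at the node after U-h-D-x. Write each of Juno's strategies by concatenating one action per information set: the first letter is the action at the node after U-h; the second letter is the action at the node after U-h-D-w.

Iris has 36 pure strategies: U/h/x/Out, U/h/x/In, U/h/x/Stay, U/h/w/Out, U/h/w/In, U/h/w/Stay, U/k/x/Out, U/k/x/In, U/k/x/Stay, U/k/w/Out, U/k/w/In, U/k/w/Stay, U/f/x/Out, U/f/x/In, U/f/x/Stay, U/f/w/Out, U/f/w/In, U/f/w/Stay, W/h/x/Out, W/h/x/In, W/h/x/Stay, W/h/w/Out, W/h/w/In, W/h/w/Stay, W/k/x/Out, W/k/x/In, W/k/x/Stay, W/k/w/Out, W/k/w/In, W/k/w/Stay, W/f/x/Out, W/f/x/In, W/f/x/Stay, W/f/w/Out, W/f/w/In, W/f/w/Stay. Columns: DT, DH, BT, BH.
{U/h/x/Out} → row (6,4) (6,4) (2,2) (2,2)
{U/h/x/In} → row (4,2) (4,2) (2,2) (2,2)
{U/h/x/Stay} → row (6,6) (6,6) (2,2) (2,2)
{U/h/w/Out, U/h/w/In, U/h/w/Stay} → row (3,1) (4,2) (2,2) (2,2)
{U/k/x/Out, U/k/x/In, U/k/x/Stay, U/k/w/Out, U/k/w/In, U/k/w/Stay} → row (6,5) (6,5) (6,5) (6,5)
{U/f/x/Out, U/f/x/In, U/f/x/Stay, U/f/w/Out, U/f/w/In, U/f/w/Stay} → row (4,7) (4,7) (4,7) (4,7)
{W/h/x/Out, W/h/x/In, W/h/x/Stay, W/h/w/Out, W/h/w/In, W/h/w/Stay, W/k/x/Out, W/k/x/In, W/k/x/Stay, W/k/w/Out, W/k/w/In, W/k/w/Stay, W/f/x/Out, W/f/x/In, W/f/x/Stay, W/f/w/Out, W/f/w/In, W/f/w/Stay} → row (2,1) (2,1) (2,1) (2,1)
That's 7 distinct rows out of 36 strategies.

7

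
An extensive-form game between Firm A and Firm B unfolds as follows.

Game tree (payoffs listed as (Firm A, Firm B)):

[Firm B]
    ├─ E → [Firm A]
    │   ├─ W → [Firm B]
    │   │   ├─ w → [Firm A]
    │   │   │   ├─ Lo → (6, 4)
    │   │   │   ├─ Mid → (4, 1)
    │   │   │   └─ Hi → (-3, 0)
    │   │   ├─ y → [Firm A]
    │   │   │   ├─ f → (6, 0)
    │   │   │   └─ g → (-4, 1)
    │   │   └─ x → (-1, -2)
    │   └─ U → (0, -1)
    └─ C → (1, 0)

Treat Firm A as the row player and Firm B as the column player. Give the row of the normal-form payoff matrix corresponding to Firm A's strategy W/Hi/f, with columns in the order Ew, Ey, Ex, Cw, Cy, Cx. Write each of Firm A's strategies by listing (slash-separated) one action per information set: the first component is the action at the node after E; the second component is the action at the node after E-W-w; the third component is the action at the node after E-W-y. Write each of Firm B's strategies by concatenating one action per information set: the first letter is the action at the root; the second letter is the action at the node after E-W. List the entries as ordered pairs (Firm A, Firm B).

(-3,0) (6,0) (-1,-2) (1,0) (1,0) (1,0)

vs Ew: Firm B plays E → Firm A plays W at [E] → Firm B plays w at [E-W] → Firm A plays Hi at [E-W-w] → (-3, 0)
vs Ey: Firm B plays E → Firm A plays W at [E] → Firm B plays y at [E-W] → Firm A plays f at [E-W-y] → (6, 0)
vs Ex: Firm B plays E → Firm A plays W at [E] → Firm B plays x at [E-W] → (-1, -2)
vs Cw: Firm B plays C → (1, 0)
vs Cy: Firm B plays C → (1, 0)
vs Cx: Firm B plays C → (1, 0)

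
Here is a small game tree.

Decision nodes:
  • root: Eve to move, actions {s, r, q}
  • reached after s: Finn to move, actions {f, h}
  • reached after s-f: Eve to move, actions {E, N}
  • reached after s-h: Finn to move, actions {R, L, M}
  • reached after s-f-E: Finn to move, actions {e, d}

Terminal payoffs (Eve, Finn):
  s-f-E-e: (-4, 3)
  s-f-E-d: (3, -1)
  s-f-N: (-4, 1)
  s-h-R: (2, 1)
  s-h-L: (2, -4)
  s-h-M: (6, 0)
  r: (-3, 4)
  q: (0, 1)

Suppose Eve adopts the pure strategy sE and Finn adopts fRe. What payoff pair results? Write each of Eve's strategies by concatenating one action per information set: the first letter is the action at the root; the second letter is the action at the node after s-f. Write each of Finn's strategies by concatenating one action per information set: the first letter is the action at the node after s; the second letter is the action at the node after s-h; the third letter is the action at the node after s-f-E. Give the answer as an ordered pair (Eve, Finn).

Trace the play path from the root:
  Eve plays s
  Finn plays f at [s]
  Eve plays E at [s-f]
  Finn plays e at [s-f-E]
→ terminal payoff (-4, 3).
(Finn's choice at the node after s-h is never reached on this path, so it doesn't affect the outcome.)

(-4, 3)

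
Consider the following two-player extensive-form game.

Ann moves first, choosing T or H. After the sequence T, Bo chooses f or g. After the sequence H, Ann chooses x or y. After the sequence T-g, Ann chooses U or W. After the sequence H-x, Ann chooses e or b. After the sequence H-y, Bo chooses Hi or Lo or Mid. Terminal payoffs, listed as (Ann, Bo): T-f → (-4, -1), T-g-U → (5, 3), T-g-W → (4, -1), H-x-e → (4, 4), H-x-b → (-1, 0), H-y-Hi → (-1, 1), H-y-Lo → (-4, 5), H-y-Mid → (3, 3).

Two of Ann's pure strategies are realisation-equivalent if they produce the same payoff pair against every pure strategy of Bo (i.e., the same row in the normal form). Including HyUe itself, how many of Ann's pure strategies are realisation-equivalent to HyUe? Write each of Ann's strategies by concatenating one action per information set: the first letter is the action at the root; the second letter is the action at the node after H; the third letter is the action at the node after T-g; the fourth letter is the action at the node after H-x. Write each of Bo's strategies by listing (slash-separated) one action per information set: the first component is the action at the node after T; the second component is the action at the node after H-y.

Row for HyUe (columns f/Hi, f/Lo, f/Mid, g/Hi, g/Lo, g/Mid): (-1,1) (-4,5) (3,3) (-1,1) (-4,5) (3,3).
Under HyUe, Ann's choice at the node after T-g and at the node after H-x can never be reached regardless of what Bo does, so varying those choices leaves every outcome unchanged.
Holding the reachable choices fixed and varying the unreachable ones freely already gives 2 × 2 = 4 equivalent strategies.
No other strategy reproduces this row, so those 4 are the full class: HyUe, HyUb, HyWe, HyWb.

4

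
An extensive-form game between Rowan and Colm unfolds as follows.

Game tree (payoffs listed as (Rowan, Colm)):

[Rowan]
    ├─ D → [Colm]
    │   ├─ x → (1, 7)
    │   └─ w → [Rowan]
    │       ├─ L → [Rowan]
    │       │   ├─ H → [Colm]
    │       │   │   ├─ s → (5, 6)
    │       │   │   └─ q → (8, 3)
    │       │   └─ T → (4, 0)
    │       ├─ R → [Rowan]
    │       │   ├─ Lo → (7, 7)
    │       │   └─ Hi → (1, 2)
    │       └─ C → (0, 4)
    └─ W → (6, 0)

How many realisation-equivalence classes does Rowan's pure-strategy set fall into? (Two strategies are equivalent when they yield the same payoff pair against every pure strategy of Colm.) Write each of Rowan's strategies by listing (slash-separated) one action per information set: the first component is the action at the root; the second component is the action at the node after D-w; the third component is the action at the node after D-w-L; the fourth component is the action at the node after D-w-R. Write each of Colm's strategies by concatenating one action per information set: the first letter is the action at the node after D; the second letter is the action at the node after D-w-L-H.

6

Rowan has 24 pure strategies: D/L/H/Lo, D/L/H/Hi, D/L/T/Lo, D/L/T/Hi, D/R/H/Lo, D/R/H/Hi, D/R/T/Lo, D/R/T/Hi, D/C/H/Lo, D/C/H/Hi, D/C/T/Lo, D/C/T/Hi, W/L/H/Lo, W/L/H/Hi, W/L/T/Lo, W/L/T/Hi, W/R/H/Lo, W/R/H/Hi, W/R/T/Lo, W/R/T/Hi, W/C/H/Lo, W/C/H/Hi, W/C/T/Lo, W/C/T/Hi. Columns: xs, xq, ws, wq.
{D/L/H/Lo, D/L/H/Hi} → row (1,7) (1,7) (5,6) (8,3)
{D/L/T/Lo, D/L/T/Hi} → row (1,7) (1,7) (4,0) (4,0)
{D/R/H/Lo, D/R/T/Lo} → row (1,7) (1,7) (7,7) (7,7)
{D/R/H/Hi, D/R/T/Hi} → row (1,7) (1,7) (1,2) (1,2)
{D/C/H/Lo, D/C/H/Hi, D/C/T/Lo, D/C/T/Hi} → row (1,7) (1,7) (0,4) (0,4)
{W/L/H/Lo, W/L/H/Hi, W/L/T/Lo, W/L/T/Hi, W/R/H/Lo, W/R/H/Hi, W/R/T/Lo, W/R/T/Hi, W/C/H/Lo, W/C/H/Hi, W/C/T/Lo, W/C/T/Hi} → row (6,0) (6,0) (6,0) (6,0)
That's 6 distinct rows out of 24 strategies.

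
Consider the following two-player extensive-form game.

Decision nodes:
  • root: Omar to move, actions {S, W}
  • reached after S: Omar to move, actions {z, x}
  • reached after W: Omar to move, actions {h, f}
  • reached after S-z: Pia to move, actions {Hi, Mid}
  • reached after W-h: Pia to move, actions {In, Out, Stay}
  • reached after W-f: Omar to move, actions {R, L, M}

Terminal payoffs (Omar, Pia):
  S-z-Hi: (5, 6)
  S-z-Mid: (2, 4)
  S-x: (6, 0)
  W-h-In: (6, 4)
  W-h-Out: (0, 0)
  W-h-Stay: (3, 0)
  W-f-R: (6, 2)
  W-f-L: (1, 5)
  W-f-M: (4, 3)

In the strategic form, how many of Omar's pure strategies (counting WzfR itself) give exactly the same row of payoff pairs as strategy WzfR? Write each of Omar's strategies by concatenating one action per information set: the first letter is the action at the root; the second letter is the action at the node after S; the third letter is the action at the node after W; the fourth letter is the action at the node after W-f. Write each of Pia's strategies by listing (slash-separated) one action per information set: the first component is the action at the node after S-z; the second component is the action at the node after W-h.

Row for WzfR (columns Hi/In, Hi/Out, Hi/Stay, Mid/In, Mid/Out, Mid/Stay): (6,2) (6,2) (6,2) (6,2) (6,2) (6,2).
Under WzfR, Omar's choice at the node after S can never be reached regardless of what Pia does, so varying those choices leaves every outcome unchanged.
Holding the reachable choices fixed and varying the unreachable one freely already gives 2 equivalent strategies.
No other strategy reproduces this row, so those 2 are the full class: WzfR, WxfR.

2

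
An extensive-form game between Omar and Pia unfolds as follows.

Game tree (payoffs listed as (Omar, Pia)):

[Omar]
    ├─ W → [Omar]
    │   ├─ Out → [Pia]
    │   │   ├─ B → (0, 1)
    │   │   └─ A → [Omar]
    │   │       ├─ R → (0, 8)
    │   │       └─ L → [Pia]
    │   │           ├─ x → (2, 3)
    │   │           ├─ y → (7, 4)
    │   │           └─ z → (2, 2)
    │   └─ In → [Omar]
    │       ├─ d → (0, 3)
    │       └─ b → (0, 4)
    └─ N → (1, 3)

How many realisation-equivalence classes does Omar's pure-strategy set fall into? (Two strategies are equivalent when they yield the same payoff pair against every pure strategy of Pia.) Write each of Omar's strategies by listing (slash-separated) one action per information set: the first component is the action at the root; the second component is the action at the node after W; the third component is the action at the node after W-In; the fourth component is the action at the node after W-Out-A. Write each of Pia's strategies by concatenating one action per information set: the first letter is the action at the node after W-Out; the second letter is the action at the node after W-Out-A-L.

Omar has 16 pure strategies: W/Out/d/R, W/Out/d/L, W/Out/b/R, W/Out/b/L, W/In/d/R, W/In/d/L, W/In/b/R, W/In/b/L, N/Out/d/R, N/Out/d/L, N/Out/b/R, N/Out/b/L, N/In/d/R, N/In/d/L, N/In/b/R, N/In/b/L. Columns: Bx, By, Bz, Ax, Ay, Az.
{W/Out/d/R, W/Out/b/R} → row (0,1) (0,1) (0,1) (0,8) (0,8) (0,8)
{W/Out/d/L, W/Out/b/L} → row (0,1) (0,1) (0,1) (2,3) (7,4) (2,2)
{W/In/d/R, W/In/d/L} → row (0,3) (0,3) (0,3) (0,3) (0,3) (0,3)
{W/In/b/R, W/In/b/L} → row (0,4) (0,4) (0,4) (0,4) (0,4) (0,4)
{N/Out/d/R, N/Out/d/L, N/Out/b/R, N/Out/b/L, N/In/d/R, N/In/d/L, N/In/b/R, N/In/b/L} → row (1,3) (1,3) (1,3) (1,3) (1,3) (1,3)
That's 5 distinct rows out of 16 strategies.

5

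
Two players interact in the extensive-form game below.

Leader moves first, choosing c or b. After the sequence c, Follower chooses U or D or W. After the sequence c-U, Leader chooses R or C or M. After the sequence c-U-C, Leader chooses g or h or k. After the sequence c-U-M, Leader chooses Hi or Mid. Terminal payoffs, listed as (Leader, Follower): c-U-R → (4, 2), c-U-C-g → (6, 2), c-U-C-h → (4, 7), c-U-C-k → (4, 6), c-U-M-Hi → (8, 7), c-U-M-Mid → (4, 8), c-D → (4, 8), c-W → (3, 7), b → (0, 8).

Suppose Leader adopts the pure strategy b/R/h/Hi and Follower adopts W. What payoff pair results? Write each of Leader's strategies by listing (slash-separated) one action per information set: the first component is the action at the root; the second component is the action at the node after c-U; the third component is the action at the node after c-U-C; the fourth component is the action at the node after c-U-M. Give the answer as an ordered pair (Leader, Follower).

(0, 8)

Trace the play path from the root:
  Leader plays b
→ terminal payoff (0, 8).
(Leader's choice at the node after c-U is never reached on this path, so it doesn't affect the outcome.)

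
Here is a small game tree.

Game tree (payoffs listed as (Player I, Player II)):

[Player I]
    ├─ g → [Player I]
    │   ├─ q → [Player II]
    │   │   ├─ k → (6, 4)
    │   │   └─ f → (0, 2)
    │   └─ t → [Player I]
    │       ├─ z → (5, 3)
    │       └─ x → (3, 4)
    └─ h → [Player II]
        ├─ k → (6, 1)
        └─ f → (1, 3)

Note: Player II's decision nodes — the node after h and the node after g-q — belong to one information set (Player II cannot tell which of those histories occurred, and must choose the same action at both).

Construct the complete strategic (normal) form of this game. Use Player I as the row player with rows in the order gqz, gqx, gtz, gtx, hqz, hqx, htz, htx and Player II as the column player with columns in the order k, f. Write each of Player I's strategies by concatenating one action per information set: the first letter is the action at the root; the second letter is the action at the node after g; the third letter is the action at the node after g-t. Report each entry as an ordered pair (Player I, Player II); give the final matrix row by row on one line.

gqz: (6,4) (0,2) | gqx: (6,4) (0,2) | gtz: (5,3) (5,3) | gtx: (3,4) (3,4) | hqz: (6,1) (1,3) | hqx: (6,1) (1,3) | htz: (6,1) (1,3) | htx: (6,1) (1,3)

            k        f
 gqz    (6,4)    (0,2)
 gqx    (6,4)    (0,2)
 gtz    (5,3)    (5,3)
 gtx    (3,4)    (3,4)
 hqz    (6,1)    (1,3)
 hqx    (6,1)    (1,3)
 htz    (6,1)    (1,3)
 htx    (6,1)    (1,3)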